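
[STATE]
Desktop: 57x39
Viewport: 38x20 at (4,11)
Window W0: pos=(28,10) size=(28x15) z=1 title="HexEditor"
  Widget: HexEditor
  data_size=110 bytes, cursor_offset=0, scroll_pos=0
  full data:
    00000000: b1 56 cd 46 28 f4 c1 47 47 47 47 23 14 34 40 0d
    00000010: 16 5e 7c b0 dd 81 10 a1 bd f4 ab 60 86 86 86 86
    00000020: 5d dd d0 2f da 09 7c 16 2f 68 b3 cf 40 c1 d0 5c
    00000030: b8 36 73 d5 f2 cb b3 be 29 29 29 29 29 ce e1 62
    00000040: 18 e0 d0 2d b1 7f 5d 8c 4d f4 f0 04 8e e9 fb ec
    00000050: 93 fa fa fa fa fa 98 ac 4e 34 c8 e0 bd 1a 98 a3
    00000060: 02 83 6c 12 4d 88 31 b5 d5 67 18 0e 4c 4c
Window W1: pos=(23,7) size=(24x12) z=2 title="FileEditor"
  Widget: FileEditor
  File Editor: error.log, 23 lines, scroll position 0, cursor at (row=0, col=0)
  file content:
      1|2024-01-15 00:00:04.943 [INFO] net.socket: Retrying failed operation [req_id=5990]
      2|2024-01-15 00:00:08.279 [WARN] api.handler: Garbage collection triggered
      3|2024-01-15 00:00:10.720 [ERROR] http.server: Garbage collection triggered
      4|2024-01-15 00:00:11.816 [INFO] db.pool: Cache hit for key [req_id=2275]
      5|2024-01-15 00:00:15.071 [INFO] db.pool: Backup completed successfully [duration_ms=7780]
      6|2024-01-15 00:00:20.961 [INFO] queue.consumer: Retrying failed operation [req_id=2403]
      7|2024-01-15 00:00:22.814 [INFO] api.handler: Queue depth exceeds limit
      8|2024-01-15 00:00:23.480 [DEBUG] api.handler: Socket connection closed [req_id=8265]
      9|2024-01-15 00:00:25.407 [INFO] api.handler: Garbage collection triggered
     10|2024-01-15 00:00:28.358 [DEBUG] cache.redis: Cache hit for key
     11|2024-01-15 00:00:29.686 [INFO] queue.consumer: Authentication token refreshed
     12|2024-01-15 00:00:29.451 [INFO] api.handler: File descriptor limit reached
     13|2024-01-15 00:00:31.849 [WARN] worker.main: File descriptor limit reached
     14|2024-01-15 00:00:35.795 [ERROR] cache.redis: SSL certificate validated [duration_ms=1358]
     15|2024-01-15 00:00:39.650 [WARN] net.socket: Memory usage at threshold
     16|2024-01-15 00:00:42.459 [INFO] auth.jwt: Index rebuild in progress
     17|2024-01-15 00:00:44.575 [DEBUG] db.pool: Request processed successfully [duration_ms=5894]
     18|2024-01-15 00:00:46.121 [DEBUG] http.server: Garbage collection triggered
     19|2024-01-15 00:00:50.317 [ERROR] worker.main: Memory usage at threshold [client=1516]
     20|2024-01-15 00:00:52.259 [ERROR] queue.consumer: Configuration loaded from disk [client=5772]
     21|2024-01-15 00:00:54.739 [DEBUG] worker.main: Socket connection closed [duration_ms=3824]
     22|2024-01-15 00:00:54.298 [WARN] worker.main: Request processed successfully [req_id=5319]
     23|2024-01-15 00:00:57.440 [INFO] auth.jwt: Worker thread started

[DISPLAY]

                   ┃2024-01-15 00:00:0
                   ┃2024-01-15 00:00:1
                   ┃2024-01-15 00:00:1
                   ┃2024-01-15 00:00:1
                   ┃2024-01-15 00:00:2
                   ┃2024-01-15 00:00:2
                   ┃2024-01-15 00:00:2
                   ┗━━━━━━━━━━━━━━━━━━
                        ┃00000060  02 
                        ┃             
                        ┃             
                        ┃             
                        ┃             
                        ┗━━━━━━━━━━━━━
                                      
                                      
                                      
                                      
                                      
                                      


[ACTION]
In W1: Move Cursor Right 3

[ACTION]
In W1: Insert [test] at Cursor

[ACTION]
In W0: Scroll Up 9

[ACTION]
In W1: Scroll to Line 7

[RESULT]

                   ┃2024-01-15 00:00:2
                   ┃2024-01-15 00:00:2
                   ┃2024-01-15 00:00:2
                   ┃2024-01-15 00:00:2
                   ┃2024-01-15 00:00:2
                   ┃2024-01-15 00:00:3
                   ┃2024-01-15 00:00:3
                   ┗━━━━━━━━━━━━━━━━━━
                        ┃00000060  02 
                        ┃             
                        ┃             
                        ┃             
                        ┃             
                        ┗━━━━━━━━━━━━━
                                      
                                      
                                      
                                      
                                      
                                      


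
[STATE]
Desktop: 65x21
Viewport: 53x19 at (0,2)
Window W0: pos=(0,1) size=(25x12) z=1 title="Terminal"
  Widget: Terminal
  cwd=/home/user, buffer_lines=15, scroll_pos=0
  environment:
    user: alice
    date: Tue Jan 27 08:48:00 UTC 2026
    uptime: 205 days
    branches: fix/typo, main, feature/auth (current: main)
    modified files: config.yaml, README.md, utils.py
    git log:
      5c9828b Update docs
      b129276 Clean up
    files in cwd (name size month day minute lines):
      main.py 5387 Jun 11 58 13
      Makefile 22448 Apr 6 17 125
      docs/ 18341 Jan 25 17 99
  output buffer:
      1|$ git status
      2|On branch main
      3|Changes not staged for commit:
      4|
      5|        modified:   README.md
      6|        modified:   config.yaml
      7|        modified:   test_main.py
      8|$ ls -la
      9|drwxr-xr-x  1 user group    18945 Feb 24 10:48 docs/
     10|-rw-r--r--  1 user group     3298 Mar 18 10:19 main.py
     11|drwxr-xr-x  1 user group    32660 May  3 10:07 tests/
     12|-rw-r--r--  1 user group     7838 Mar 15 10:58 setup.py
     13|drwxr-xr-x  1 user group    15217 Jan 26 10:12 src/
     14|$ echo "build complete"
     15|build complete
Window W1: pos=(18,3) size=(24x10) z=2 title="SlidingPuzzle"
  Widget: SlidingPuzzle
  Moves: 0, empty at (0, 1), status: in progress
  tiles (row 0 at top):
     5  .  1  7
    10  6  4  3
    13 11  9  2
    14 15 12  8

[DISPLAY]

┃ Terminal              ┃                            
┠─────────────────┏━━━━━━━━━━━━━━━━━━━━━━┓           
┃$ git status     ┃ SlidingPuzzle        ┃           
┃On branch main   ┠──────────────────────┨           
┃Changes not stage┃┌────┬────┬────┬────┐ ┃           
┃                 ┃│  5 │    │  1 │  7 │ ┃           
┃        modified:┃├────┼────┼────┼────┤ ┃           
┃        modified:┃│ 10 │  6 │  4 │  3 │ ┃           
┃        modified:┃├────┼────┼────┼────┤ ┃           
┃$ ls -la         ┃│ 13 │ 11 │  9 │  2 │ ┃           
┗━━━━━━━━━━━━━━━━━┗━━━━━━━━━━━━━━━━━━━━━━┛           
                                                     
                                                     
                                                     
                                                     
                                                     
                                                     
                                                     
                                                     


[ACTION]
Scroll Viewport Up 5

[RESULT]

                                                     
┏━━━━━━━━━━━━━━━━━━━━━━━┓                            
┃ Terminal              ┃                            
┠─────────────────┏━━━━━━━━━━━━━━━━━━━━━━┓           
┃$ git status     ┃ SlidingPuzzle        ┃           
┃On branch main   ┠──────────────────────┨           
┃Changes not stage┃┌────┬────┬────┬────┐ ┃           
┃                 ┃│  5 │    │  1 │  7 │ ┃           
┃        modified:┃├────┼────┼────┼────┤ ┃           
┃        modified:┃│ 10 │  6 │  4 │  3 │ ┃           
┃        modified:┃├────┼────┼────┼────┤ ┃           
┃$ ls -la         ┃│ 13 │ 11 │  9 │  2 │ ┃           
┗━━━━━━━━━━━━━━━━━┗━━━━━━━━━━━━━━━━━━━━━━┛           
                                                     
                                                     
                                                     
                                                     
                                                     
                                                     


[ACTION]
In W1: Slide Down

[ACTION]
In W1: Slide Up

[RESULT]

                                                     
┏━━━━━━━━━━━━━━━━━━━━━━━┓                            
┃ Terminal              ┃                            
┠─────────────────┏━━━━━━━━━━━━━━━━━━━━━━┓           
┃$ git status     ┃ SlidingPuzzle        ┃           
┃On branch main   ┠──────────────────────┨           
┃Changes not stage┃┌────┬────┬────┬────┐ ┃           
┃                 ┃│  5 │  6 │  1 │  7 │ ┃           
┃        modified:┃├────┼────┼────┼────┤ ┃           
┃        modified:┃│ 10 │    │  4 │  3 │ ┃           
┃        modified:┃├────┼────┼────┼────┤ ┃           
┃$ ls -la         ┃│ 13 │ 11 │  9 │  2 │ ┃           
┗━━━━━━━━━━━━━━━━━┗━━━━━━━━━━━━━━━━━━━━━━┛           
                                                     
                                                     
                                                     
                                                     
                                                     
                                                     


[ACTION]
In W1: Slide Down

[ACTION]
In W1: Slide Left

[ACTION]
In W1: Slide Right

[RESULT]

                                                     
┏━━━━━━━━━━━━━━━━━━━━━━━┓                            
┃ Terminal              ┃                            
┠─────────────────┏━━━━━━━━━━━━━━━━━━━━━━┓           
┃$ git status     ┃ SlidingPuzzle        ┃           
┃On branch main   ┠──────────────────────┨           
┃Changes not stage┃┌────┬────┬────┬────┐ ┃           
┃                 ┃│  5 │    │  1 │  7 │ ┃           
┃        modified:┃├────┼────┼────┼────┤ ┃           
┃        modified:┃│ 10 │  6 │  4 │  3 │ ┃           
┃        modified:┃├────┼────┼────┼────┤ ┃           
┃$ ls -la         ┃│ 13 │ 11 │  9 │  2 │ ┃           
┗━━━━━━━━━━━━━━━━━┗━━━━━━━━━━━━━━━━━━━━━━┛           
                                                     
                                                     
                                                     
                                                     
                                                     
                                                     


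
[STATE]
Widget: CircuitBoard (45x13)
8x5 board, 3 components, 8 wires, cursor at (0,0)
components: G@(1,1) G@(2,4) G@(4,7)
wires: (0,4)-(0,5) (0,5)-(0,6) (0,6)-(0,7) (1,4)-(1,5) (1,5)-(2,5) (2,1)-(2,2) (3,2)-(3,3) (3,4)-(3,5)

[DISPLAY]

   0 1 2 3 4 5 6 7                           
0  [.]              · ─ · ─ · ─ ·            
                                             
1       G           · ─ ·                    
                        │                    
2       · ─ ·       G   ·                    
                                             
3           · ─ ·   · ─ ·                    
                                             
4                               G            
Cursor: (0,0)                                
                                             
                                             


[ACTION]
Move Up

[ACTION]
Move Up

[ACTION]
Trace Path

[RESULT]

   0 1 2 3 4 5 6 7                           
0  [.]              · ─ · ─ · ─ ·            
                                             
1       G           · ─ ·                    
                        │                    
2       · ─ ·       G   ·                    
                                             
3           · ─ ·   · ─ ·                    
                                             
4                               G            
Cursor: (0,0)  Trace: No connections         
                                             
                                             


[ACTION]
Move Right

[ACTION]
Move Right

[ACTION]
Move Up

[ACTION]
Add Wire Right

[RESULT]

   0 1 2 3 4 5 6 7                           
0          [.]─ ·   · ─ · ─ · ─ ·            
                                             
1       G           · ─ ·                    
                        │                    
2       · ─ ·       G   ·                    
                                             
3           · ─ ·   · ─ ·                    
                                             
4                               G            
Cursor: (0,2)  Trace: No connections         
                                             
                                             


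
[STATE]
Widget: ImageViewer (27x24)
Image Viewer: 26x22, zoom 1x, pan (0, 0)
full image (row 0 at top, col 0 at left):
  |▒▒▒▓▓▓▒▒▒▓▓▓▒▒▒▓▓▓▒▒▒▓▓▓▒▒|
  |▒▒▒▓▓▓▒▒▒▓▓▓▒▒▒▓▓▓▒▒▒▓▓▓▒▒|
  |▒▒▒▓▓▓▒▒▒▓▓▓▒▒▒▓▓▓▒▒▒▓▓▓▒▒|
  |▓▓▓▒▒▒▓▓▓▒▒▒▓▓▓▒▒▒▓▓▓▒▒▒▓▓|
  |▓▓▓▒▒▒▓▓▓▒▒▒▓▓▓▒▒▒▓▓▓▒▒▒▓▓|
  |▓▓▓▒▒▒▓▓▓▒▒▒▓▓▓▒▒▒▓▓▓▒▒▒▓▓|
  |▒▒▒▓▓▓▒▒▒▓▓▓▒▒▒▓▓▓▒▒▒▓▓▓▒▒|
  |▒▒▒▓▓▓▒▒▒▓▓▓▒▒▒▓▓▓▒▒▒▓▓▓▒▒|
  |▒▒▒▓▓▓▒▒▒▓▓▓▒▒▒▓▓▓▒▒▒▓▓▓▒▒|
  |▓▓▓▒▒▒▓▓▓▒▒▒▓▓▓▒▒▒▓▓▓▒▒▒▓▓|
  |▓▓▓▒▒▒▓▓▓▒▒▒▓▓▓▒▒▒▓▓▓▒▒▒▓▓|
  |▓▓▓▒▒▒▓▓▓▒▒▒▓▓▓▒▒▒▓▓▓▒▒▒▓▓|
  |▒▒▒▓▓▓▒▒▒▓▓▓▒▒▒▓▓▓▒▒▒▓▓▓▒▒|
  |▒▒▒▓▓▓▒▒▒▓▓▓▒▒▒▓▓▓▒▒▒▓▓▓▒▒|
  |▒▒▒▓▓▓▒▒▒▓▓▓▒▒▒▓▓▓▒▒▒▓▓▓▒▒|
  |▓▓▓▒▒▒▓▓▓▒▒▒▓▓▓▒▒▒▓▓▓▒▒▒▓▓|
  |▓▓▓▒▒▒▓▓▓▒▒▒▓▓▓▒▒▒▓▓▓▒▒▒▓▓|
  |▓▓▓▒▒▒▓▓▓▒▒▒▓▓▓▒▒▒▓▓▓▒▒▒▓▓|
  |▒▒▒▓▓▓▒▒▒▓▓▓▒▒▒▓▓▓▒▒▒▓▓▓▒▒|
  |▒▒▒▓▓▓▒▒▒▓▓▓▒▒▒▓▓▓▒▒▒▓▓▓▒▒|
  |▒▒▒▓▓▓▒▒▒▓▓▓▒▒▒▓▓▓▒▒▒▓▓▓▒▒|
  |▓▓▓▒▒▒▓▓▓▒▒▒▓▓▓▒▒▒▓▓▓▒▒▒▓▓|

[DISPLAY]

▒▒▒▓▓▓▒▒▒▓▓▓▒▒▒▓▓▓▒▒▒▓▓▓▒▒ 
▒▒▒▓▓▓▒▒▒▓▓▓▒▒▒▓▓▓▒▒▒▓▓▓▒▒ 
▒▒▒▓▓▓▒▒▒▓▓▓▒▒▒▓▓▓▒▒▒▓▓▓▒▒ 
▓▓▓▒▒▒▓▓▓▒▒▒▓▓▓▒▒▒▓▓▓▒▒▒▓▓ 
▓▓▓▒▒▒▓▓▓▒▒▒▓▓▓▒▒▒▓▓▓▒▒▒▓▓ 
▓▓▓▒▒▒▓▓▓▒▒▒▓▓▓▒▒▒▓▓▓▒▒▒▓▓ 
▒▒▒▓▓▓▒▒▒▓▓▓▒▒▒▓▓▓▒▒▒▓▓▓▒▒ 
▒▒▒▓▓▓▒▒▒▓▓▓▒▒▒▓▓▓▒▒▒▓▓▓▒▒ 
▒▒▒▓▓▓▒▒▒▓▓▓▒▒▒▓▓▓▒▒▒▓▓▓▒▒ 
▓▓▓▒▒▒▓▓▓▒▒▒▓▓▓▒▒▒▓▓▓▒▒▒▓▓ 
▓▓▓▒▒▒▓▓▓▒▒▒▓▓▓▒▒▒▓▓▓▒▒▒▓▓ 
▓▓▓▒▒▒▓▓▓▒▒▒▓▓▓▒▒▒▓▓▓▒▒▒▓▓ 
▒▒▒▓▓▓▒▒▒▓▓▓▒▒▒▓▓▓▒▒▒▓▓▓▒▒ 
▒▒▒▓▓▓▒▒▒▓▓▓▒▒▒▓▓▓▒▒▒▓▓▓▒▒ 
▒▒▒▓▓▓▒▒▒▓▓▓▒▒▒▓▓▓▒▒▒▓▓▓▒▒ 
▓▓▓▒▒▒▓▓▓▒▒▒▓▓▓▒▒▒▓▓▓▒▒▒▓▓ 
▓▓▓▒▒▒▓▓▓▒▒▒▓▓▓▒▒▒▓▓▓▒▒▒▓▓ 
▓▓▓▒▒▒▓▓▓▒▒▒▓▓▓▒▒▒▓▓▓▒▒▒▓▓ 
▒▒▒▓▓▓▒▒▒▓▓▓▒▒▒▓▓▓▒▒▒▓▓▓▒▒ 
▒▒▒▓▓▓▒▒▒▓▓▓▒▒▒▓▓▓▒▒▒▓▓▓▒▒ 
▒▒▒▓▓▓▒▒▒▓▓▓▒▒▒▓▓▓▒▒▒▓▓▓▒▒ 
▓▓▓▒▒▒▓▓▓▒▒▒▓▓▓▒▒▒▓▓▓▒▒▒▓▓ 
                           
                           


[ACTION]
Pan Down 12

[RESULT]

▒▒▒▓▓▓▒▒▒▓▓▓▒▒▒▓▓▓▒▒▒▓▓▓▒▒ 
▒▒▒▓▓▓▒▒▒▓▓▓▒▒▒▓▓▓▒▒▒▓▓▓▒▒ 
▒▒▒▓▓▓▒▒▒▓▓▓▒▒▒▓▓▓▒▒▒▓▓▓▒▒ 
▓▓▓▒▒▒▓▓▓▒▒▒▓▓▓▒▒▒▓▓▓▒▒▒▓▓ 
▓▓▓▒▒▒▓▓▓▒▒▒▓▓▓▒▒▒▓▓▓▒▒▒▓▓ 
▓▓▓▒▒▒▓▓▓▒▒▒▓▓▓▒▒▒▓▓▓▒▒▒▓▓ 
▒▒▒▓▓▓▒▒▒▓▓▓▒▒▒▓▓▓▒▒▒▓▓▓▒▒ 
▒▒▒▓▓▓▒▒▒▓▓▓▒▒▒▓▓▓▒▒▒▓▓▓▒▒ 
▒▒▒▓▓▓▒▒▒▓▓▓▒▒▒▓▓▓▒▒▒▓▓▓▒▒ 
▓▓▓▒▒▒▓▓▓▒▒▒▓▓▓▒▒▒▓▓▓▒▒▒▓▓ 
                           
                           
                           
                           
                           
                           
                           
                           
                           
                           
                           
                           
                           
                           


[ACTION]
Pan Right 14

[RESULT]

▒▓▓▓▒▒▒▓▓▓▒▒               
▒▓▓▓▒▒▒▓▓▓▒▒               
▒▓▓▓▒▒▒▓▓▓▒▒               
▓▒▒▒▓▓▓▒▒▒▓▓               
▓▒▒▒▓▓▓▒▒▒▓▓               
▓▒▒▒▓▓▓▒▒▒▓▓               
▒▓▓▓▒▒▒▓▓▓▒▒               
▒▓▓▓▒▒▒▓▓▓▒▒               
▒▓▓▓▒▒▒▓▓▓▒▒               
▓▒▒▒▓▓▓▒▒▒▓▓               
                           
                           
                           
                           
                           
                           
                           
                           
                           
                           
                           
                           
                           
                           


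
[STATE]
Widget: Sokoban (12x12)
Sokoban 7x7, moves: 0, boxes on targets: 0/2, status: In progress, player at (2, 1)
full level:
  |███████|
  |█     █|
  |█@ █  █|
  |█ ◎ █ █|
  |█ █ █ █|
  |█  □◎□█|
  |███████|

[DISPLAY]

███████     
█     █     
█@ █  █     
█ ◎ █ █     
█ █ █ █     
█  □◎□█     
███████     
Moves: 0  0/
            
            
            
            


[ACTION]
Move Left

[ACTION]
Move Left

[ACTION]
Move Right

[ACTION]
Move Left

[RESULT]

███████     
█     █     
█@ █  █     
█ ◎ █ █     
█ █ █ █     
█  □◎□█     
███████     
Moves: 2  0/
            
            
            
            


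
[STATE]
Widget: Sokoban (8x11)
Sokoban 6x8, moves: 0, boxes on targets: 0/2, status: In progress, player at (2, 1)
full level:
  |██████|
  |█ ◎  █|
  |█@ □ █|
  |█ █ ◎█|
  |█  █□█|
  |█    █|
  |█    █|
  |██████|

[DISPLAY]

██████  
█ ◎  █  
█@ □ █  
█ █ ◎█  
█  █□█  
█    █  
█    █  
██████  
Moves: 0
        
        


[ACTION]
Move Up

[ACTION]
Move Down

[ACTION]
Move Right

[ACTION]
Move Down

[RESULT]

██████  
█ ◎  █  
█ @□ █  
█ █ ◎█  
█  █□█  
█    █  
█    █  
██████  
Moves: 3
        
        


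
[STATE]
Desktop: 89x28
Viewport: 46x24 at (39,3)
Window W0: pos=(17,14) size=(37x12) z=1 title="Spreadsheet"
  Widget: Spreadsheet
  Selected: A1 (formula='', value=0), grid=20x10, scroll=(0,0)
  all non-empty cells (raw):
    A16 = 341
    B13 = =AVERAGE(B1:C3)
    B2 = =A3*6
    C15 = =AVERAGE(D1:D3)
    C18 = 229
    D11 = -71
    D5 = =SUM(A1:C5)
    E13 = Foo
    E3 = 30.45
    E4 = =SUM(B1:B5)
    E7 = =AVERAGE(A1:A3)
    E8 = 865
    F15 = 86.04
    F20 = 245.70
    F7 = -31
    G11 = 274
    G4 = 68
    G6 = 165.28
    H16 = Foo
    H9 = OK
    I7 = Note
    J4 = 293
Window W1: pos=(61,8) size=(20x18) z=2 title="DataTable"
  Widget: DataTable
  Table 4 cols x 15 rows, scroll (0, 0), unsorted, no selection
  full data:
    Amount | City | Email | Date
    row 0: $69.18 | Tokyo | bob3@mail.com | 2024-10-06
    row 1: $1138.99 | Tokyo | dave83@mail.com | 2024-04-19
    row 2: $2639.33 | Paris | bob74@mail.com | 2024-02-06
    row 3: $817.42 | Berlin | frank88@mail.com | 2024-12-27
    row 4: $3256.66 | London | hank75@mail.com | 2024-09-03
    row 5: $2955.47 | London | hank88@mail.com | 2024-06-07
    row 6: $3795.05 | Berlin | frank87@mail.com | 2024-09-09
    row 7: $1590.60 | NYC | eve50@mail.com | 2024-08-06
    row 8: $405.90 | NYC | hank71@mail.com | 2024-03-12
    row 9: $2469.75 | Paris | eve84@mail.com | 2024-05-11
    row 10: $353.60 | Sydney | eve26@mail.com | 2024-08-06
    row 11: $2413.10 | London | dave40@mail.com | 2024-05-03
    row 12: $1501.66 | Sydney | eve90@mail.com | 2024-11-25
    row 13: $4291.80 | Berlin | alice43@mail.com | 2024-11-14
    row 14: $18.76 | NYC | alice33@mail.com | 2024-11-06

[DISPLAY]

                                              
                                              
                                              
                                              
                                              
                      ┏━━━━━━━━━━━━━━━━━━┓    
                      ┃ DataTable        ┃    
                      ┠──────────────────┨    
                      ┃Amount  │City  │Em┃    
                      ┃────────┼──────┼──┃    
                      ┃$69.18  │Tokyo │bo┃    
━━━━━━━━━━━━━━┓       ┃$1138.99│Tokyo │da┃    
              ┃       ┃$2639.33│Paris │bo┃    
──────────────┨       ┃$817.42 │Berlin│fr┃    
              ┃       ┃$3256.66│London│ha┃    
  C       D   ┃       ┃$2955.47│London│ha┃    
--------------┃       ┃$3795.05│Berlin│fr┃    
      0       ┃       ┃$1590.60│NYC   │ev┃    
      0       ┃       ┃$405.90 │NYC   │ha┃    
      0       ┃       ┃$2469.75│Paris │ev┃    
      0       ┃       ┃$353.60 │Sydney│ev┃    
      0       ┃       ┃$2413.10│London│da┃    
━━━━━━━━━━━━━━┛       ┗━━━━━━━━━━━━━━━━━━┛    
                                              


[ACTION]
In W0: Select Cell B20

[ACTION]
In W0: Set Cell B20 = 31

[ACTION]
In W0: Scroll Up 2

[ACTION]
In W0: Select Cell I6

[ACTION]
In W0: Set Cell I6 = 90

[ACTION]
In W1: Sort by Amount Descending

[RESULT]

                                              
                                              
                                              
                                              
                                              
                      ┏━━━━━━━━━━━━━━━━━━┓    
                      ┃ DataTable        ┃    
                      ┠──────────────────┨    
                      ┃Amount ▼│City  │Em┃    
                      ┃────────┼──────┼──┃    
                      ┃$4291.80│Berlin│al┃    
━━━━━━━━━━━━━━┓       ┃$3795.05│Berlin│fr┃    
              ┃       ┃$3256.66│London│ha┃    
──────────────┨       ┃$2955.47│London│ha┃    
              ┃       ┃$2639.33│Paris │bo┃    
  C       D   ┃       ┃$2469.75│Paris │ev┃    
--------------┃       ┃$2413.10│London│da┃    
      0       ┃       ┃$1590.60│NYC   │ev┃    
      0       ┃       ┃$1501.66│Sydney│ev┃    
      0       ┃       ┃$1138.99│Tokyo │da┃    
      0       ┃       ┃$817.42 │Berlin│fr┃    
      0       ┃       ┃$405.90 │NYC   │ha┃    
━━━━━━━━━━━━━━┛       ┗━━━━━━━━━━━━━━━━━━┛    
                                              


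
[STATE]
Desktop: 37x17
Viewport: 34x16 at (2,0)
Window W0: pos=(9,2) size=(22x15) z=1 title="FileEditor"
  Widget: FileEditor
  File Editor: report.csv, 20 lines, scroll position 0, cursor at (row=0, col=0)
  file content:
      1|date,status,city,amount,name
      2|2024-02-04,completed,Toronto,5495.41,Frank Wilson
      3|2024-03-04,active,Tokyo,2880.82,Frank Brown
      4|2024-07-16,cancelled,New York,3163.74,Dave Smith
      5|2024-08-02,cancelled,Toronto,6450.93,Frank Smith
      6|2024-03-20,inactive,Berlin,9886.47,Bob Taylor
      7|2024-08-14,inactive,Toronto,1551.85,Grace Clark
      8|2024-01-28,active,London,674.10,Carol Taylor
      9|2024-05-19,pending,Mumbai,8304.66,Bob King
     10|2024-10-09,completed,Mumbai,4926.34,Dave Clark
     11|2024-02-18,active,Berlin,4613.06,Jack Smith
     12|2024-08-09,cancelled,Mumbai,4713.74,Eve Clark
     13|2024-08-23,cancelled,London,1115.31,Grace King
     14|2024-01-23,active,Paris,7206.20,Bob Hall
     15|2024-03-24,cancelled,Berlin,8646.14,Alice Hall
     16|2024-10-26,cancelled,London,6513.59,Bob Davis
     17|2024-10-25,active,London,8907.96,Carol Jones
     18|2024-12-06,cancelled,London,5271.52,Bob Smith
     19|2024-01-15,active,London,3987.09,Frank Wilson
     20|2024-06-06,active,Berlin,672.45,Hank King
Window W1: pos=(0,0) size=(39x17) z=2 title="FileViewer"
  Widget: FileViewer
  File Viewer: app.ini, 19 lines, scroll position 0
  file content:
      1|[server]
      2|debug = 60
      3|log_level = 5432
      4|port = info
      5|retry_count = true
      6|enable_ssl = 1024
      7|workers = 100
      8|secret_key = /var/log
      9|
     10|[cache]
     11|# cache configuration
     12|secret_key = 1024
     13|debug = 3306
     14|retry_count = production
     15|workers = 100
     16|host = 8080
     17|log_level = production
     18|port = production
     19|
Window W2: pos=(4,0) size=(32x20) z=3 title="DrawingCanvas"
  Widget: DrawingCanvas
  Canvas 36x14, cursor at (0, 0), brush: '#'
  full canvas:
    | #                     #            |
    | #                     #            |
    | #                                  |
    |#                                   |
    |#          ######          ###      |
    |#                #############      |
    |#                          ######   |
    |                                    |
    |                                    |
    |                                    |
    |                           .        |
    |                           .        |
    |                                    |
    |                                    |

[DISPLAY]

━━┏━━━━━━━━━━━━━━━━━━━━━━━━━━━━━━┓
Fi┃ DrawingCanvas                ┃
──┠──────────────────────────────┨
se┃+#                     #      ┃
eb┃ #                     #      ┃
og┃ #                            ┃
or┃#                             ┃
et┃#          ######          ###┃
na┃#                #############┃
or┃#                          ###┃
ec┃                              ┃
  ┃                              ┃
ca┃                              ┃
 c┃                           .  ┃
ec┃                           .  ┃
eb┃                              ┃


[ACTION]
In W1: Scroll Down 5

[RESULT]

━━┏━━━━━━━━━━━━━━━━━━━━━━━━━━━━━━┓
Fi┃ DrawingCanvas                ┃
──┠──────────────────────────────┨
na┃+#                     #      ┃
or┃ #                     #      ┃
ec┃ #                            ┃
  ┃#                             ┃
ca┃#          ######          ###┃
 c┃#                #############┃
ec┃#                          ###┃
eb┃                              ┃
et┃                              ┃
or┃                              ┃
os┃                           .  ┃
og┃                           .  ┃
or┃                              ┃


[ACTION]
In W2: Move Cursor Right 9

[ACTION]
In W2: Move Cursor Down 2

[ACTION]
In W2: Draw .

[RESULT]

━━┏━━━━━━━━━━━━━━━━━━━━━━━━━━━━━━┓
Fi┃ DrawingCanvas                ┃
──┠──────────────────────────────┨
na┃ #                     #      ┃
or┃ #                     #      ┃
ec┃ #       .                    ┃
  ┃#                             ┃
ca┃#          ######          ###┃
 c┃#                #############┃
ec┃#                          ###┃
eb┃                              ┃
et┃                              ┃
or┃                              ┃
os┃                           .  ┃
og┃                           .  ┃
or┃                              ┃


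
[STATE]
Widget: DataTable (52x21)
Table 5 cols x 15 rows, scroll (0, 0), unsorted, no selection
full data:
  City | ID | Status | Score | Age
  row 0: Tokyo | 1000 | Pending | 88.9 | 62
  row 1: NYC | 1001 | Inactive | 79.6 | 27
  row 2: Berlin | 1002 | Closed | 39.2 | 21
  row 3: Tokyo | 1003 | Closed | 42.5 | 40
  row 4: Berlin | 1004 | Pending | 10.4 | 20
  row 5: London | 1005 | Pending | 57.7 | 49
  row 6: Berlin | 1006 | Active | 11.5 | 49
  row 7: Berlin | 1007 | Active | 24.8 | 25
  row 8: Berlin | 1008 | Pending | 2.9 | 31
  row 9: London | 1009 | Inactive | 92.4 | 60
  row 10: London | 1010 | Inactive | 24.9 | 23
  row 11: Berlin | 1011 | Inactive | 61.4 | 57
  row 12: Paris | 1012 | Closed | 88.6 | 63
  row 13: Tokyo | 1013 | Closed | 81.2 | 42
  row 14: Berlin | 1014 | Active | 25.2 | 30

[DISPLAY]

City  │ID  │Status  │Score│Age                      
──────┼────┼────────┼─────┼───                      
Tokyo │1000│Pending │88.9 │62                       
NYC   │1001│Inactive│79.6 │27                       
Berlin│1002│Closed  │39.2 │21                       
Tokyo │1003│Closed  │42.5 │40                       
Berlin│1004│Pending │10.4 │20                       
London│1005│Pending │57.7 │49                       
Berlin│1006│Active  │11.5 │49                       
Berlin│1007│Active  │24.8 │25                       
Berlin│1008│Pending │2.9  │31                       
London│1009│Inactive│92.4 │60                       
London│1010│Inactive│24.9 │23                       
Berlin│1011│Inactive│61.4 │57                       
Paris │1012│Closed  │88.6 │63                       
Tokyo │1013│Closed  │81.2 │42                       
Berlin│1014│Active  │25.2 │30                       
                                                    
                                                    
                                                    
                                                    


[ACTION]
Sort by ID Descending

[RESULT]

City  │ID ▼│Status  │Score│Age                      
──────┼────┼────────┼─────┼───                      
Berlin│1014│Active  │25.2 │30                       
Tokyo │1013│Closed  │81.2 │42                       
Paris │1012│Closed  │88.6 │63                       
Berlin│1011│Inactive│61.4 │57                       
London│1010│Inactive│24.9 │23                       
London│1009│Inactive│92.4 │60                       
Berlin│1008│Pending │2.9  │31                       
Berlin│1007│Active  │24.8 │25                       
Berlin│1006│Active  │11.5 │49                       
London│1005│Pending │57.7 │49                       
Berlin│1004│Pending │10.4 │20                       
Tokyo │1003│Closed  │42.5 │40                       
Berlin│1002│Closed  │39.2 │21                       
NYC   │1001│Inactive│79.6 │27                       
Tokyo │1000│Pending │88.9 │62                       
                                                    
                                                    
                                                    
                                                    


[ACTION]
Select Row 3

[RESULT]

City  │ID ▼│Status  │Score│Age                      
──────┼────┼────────┼─────┼───                      
Berlin│1014│Active  │25.2 │30                       
Tokyo │1013│Closed  │81.2 │42                       
Paris │1012│Closed  │88.6 │63                       
>erlin│1011│Inactive│61.4 │57                       
London│1010│Inactive│24.9 │23                       
London│1009│Inactive│92.4 │60                       
Berlin│1008│Pending │2.9  │31                       
Berlin│1007│Active  │24.8 │25                       
Berlin│1006│Active  │11.5 │49                       
London│1005│Pending │57.7 │49                       
Berlin│1004│Pending │10.4 │20                       
Tokyo │1003│Closed  │42.5 │40                       
Berlin│1002│Closed  │39.2 │21                       
NYC   │1001│Inactive│79.6 │27                       
Tokyo │1000│Pending │88.9 │62                       
                                                    
                                                    
                                                    
                                                    


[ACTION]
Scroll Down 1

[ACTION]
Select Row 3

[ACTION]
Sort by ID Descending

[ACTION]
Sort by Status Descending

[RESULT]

City  │ID  │Status ▼│Score│Age                      
──────┼────┼────────┼─────┼───                      
Berlin│1008│Pending │2.9  │31                       
London│1005│Pending │57.7 │49                       
Berlin│1004│Pending │10.4 │20                       
>okyo │1000│Pending │88.9 │62                       
Berlin│1011│Inactive│61.4 │57                       
London│1010│Inactive│24.9 │23                       
London│1009│Inactive│92.4 │60                       
NYC   │1001│Inactive│79.6 │27                       
Tokyo │1013│Closed  │81.2 │42                       
Paris │1012│Closed  │88.6 │63                       
Tokyo │1003│Closed  │42.5 │40                       
Berlin│1002│Closed  │39.2 │21                       
Berlin│1014│Active  │25.2 │30                       
Berlin│1007│Active  │24.8 │25                       
Berlin│1006│Active  │11.5 │49                       
                                                    
                                                    
                                                    
                                                    


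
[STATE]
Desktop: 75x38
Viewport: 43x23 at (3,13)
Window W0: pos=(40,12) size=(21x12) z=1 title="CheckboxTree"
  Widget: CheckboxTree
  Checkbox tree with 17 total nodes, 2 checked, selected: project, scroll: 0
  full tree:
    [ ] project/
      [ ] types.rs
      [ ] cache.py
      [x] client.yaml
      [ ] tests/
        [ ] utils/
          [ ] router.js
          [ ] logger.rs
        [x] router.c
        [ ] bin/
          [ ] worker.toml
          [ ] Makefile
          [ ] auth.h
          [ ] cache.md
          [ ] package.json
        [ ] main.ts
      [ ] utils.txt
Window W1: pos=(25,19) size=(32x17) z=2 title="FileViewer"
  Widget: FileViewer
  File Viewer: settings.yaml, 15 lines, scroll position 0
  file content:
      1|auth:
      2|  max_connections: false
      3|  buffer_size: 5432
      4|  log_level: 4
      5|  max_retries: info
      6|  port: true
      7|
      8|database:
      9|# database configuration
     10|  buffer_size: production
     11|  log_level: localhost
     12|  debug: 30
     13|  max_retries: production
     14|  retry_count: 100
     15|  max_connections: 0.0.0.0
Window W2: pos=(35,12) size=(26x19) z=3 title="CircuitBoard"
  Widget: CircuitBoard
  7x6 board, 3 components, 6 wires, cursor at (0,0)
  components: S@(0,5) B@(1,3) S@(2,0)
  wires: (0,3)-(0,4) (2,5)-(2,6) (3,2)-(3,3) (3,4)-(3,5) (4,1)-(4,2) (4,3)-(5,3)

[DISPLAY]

                                ┃ CircuitBo
                                ┠──────────
                                ┃   0 1 2 3
                                ┃0  [.]    
                                ┃          
                                ┃1         
                      ┏━━━━━━━━━┃          
                      ┃ FileView┃2   S     
                      ┠─────────┃          
                      ┃auth:    ┃3         
                      ┃  max_con┃          
                      ┃  buffer_┃4       · 
                      ┃  log_lev┃          
                      ┃  max_ret┃5         
                      ┃  port: t┃Cursor: (0
                      ┃         ┃          
                      ┃database:┃          
                      ┃# databas┗━━━━━━━━━━
                      ┃  buffer_size: produ
                      ┃  log_level: localho
                      ┃  debug: 30         
                      ┃  max_retries: produ
                      ┗━━━━━━━━━━━━━━━━━━━━


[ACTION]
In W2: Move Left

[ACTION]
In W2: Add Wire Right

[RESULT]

                                ┃ CircuitBo
                                ┠──────────
                                ┃   0 1 2 3
                                ┃0  [.]─ · 
                                ┃          
                                ┃1         
                      ┏━━━━━━━━━┃          
                      ┃ FileView┃2   S     
                      ┠─────────┃          
                      ┃auth:    ┃3         
                      ┃  max_con┃          
                      ┃  buffer_┃4       · 
                      ┃  log_lev┃          
                      ┃  max_ret┃5         
                      ┃  port: t┃Cursor: (0
                      ┃         ┃          
                      ┃database:┃          
                      ┃# databas┗━━━━━━━━━━
                      ┃  buffer_size: produ
                      ┃  log_level: localho
                      ┃  debug: 30         
                      ┃  max_retries: produ
                      ┗━━━━━━━━━━━━━━━━━━━━


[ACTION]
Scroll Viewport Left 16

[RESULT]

                                   ┃ Circui
                                   ┠───────
                                   ┃   0 1 
                                   ┃0  [.]─
                                   ┃       
                                   ┃1      
                         ┏━━━━━━━━━┃       
                         ┃ FileView┃2   S  
                         ┠─────────┃       
                         ┃auth:    ┃3      
                         ┃  max_con┃       
                         ┃  buffer_┃4      
                         ┃  log_lev┃       
                         ┃  max_ret┃5      
                         ┃  port: t┃Cursor:
                         ┃         ┃       
                         ┃database:┃       
                         ┃# databas┗━━━━━━━
                         ┃  buffer_size: pr
                         ┃  log_level: loca
                         ┃  debug: 30      
                         ┃  max_retries: pr
                         ┗━━━━━━━━━━━━━━━━━
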